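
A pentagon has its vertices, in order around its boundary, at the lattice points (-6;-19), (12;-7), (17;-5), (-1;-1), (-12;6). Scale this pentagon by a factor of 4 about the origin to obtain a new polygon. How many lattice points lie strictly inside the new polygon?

4403

By the shoelace formula, twice the signed area is |((-6)·(-7) − 12·(-19)) + (12·(-5) − 17·(-7)) + (17·(-1) − (-1)·(-5)) + ((-1)·6 − (-12)·(-1)) + ((-12)·(-19) − (-6)·6)| = 553, so the area is 276.5.
Along each edge there are gcd(|Δx|,|Δy|)+1 lattice points, so counting each shared vertex once the boundary has gcd(18,12) + gcd(5,2) + gcd(18,4) + gcd(11,7) + gcd(6,25) = 6+1+2+1+1 = 11.
Scaling by 4 multiplies the area by 4² = 16 (so the new area is 4424) and multiplies the boundary lattice-point count by 4, giving 44.
By Pick's theorem, the interior count of the dilated polygon is 4424 − 44/2 + 1 = 4403.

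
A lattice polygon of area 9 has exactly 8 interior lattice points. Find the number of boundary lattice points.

4

Pick's theorem gives A = I + B/2 − 1, so B = 2(A − I + 1) = 2(9 − 8 + 1) = 4.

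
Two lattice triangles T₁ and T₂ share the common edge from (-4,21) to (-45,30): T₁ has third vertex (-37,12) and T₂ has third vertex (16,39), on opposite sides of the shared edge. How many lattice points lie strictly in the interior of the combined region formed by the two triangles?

789

The union is the simple quadrilateral with vertices (-4,21), (-37,12), (-45,30), (16,39) in order.
Using the shoelace formula, 2A = |((-4)·12 − (-37)·21) + ((-37)·30 − (-45)·12) + ((-45)·39 − 16·30) + (16·21 − (-4)·39)| = 1584, so the area is 792.
The number of boundary lattice points is Σ gcd(|Δx|,|Δy|) = gcd(33,9) + gcd(8,18) + gcd(61,9) + gcd(20,18) = 3+2+1+2 = 8.
By Pick's theorem I = A − B/2 + 1 = 792 − 8/2 + 1 = 789.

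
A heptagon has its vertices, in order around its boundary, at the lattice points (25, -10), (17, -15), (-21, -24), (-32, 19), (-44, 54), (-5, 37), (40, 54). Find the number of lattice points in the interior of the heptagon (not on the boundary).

3920

The shoelace formula gives twice the area as |[25·(-15) − 17·(-10)] + [17·(-24) − (-21)·(-15)] + [(-21)·19 − (-32)·(-24)] + [(-32)·54 − (-44)·19] + [(-44)·37 − (-5)·54] + [(-5)·54 − 40·37] + [40·(-10) − 25·54]| = 7845, so the area is 3922.5.
The number of boundary lattice points is Σ gcd(|Δx|,|Δy|) = gcd(8,5) + gcd(38,9) + gcd(11,43) + gcd(12,35) + gcd(39,17) + gcd(45,17) + gcd(15,64) = 1+1+1+1+1+1+1 = 7.
Pick's theorem gives I = A − B/2 + 1 = 3922.5 − 7/2 + 1 = 3920.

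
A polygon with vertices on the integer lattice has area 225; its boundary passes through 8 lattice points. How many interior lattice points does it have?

222

Pick's theorem A = I + B/2 − 1 rearranges to I = A − B/2 + 1 = 225 − 8/2 + 1 = 222.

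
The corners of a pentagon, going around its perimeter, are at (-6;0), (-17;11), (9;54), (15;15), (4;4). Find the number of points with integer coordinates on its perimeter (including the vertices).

Along each edge there are gcd(|Δx|,|Δy|)+1 lattice points, so counting each shared vertex once the boundary has gcd(11,11) + gcd(26,43) + gcd(6,39) + gcd(11,11) + gcd(10,4) = 11+1+3+11+2 = 28.

28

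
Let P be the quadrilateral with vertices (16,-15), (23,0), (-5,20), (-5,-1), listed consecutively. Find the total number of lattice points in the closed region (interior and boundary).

518

The shoelace formula gives twice the area as |(16·0 − 23·(-15)) + (23·20 − (-5)·0) + ((-5)·(-1) − (-5)·20) + ((-5)·(-15) − 16·(-1))| = 1001, so the area is 1001/2.
Along each edge there are gcd(|Δx|,|Δy|)+1 lattice points, so counting each shared vertex once the boundary has gcd(7,15) + gcd(28,20) + gcd(0,21) + gcd(21,14) = 1+4+21+7 = 33.
Pick's theorem gives I = A − B/2 + 1 = 1001/2 − 33/2 + 1 = 485, so the closed region contains I + B = 485 + 33 = 518 lattice points.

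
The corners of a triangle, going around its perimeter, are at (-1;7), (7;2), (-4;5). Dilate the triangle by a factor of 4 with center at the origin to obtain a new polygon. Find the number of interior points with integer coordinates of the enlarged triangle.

243

Using the shoelace formula, 2A = |[(-1)·2 − 7·7] + [7·5 − (-4)·2] + [(-4)·7 − (-1)·5]| = 31, so the area is 31/2.
Along each edge there are gcd(|Δx|,|Δy|)+1 lattice points, so counting each shared vertex once the boundary has gcd(8,5) + gcd(11,3) + gcd(3,2) = 1+1+1 = 3.
Scaling by 4 multiplies the area by 4² = 16 (so the new area is 248) and multiplies the boundary lattice-point count by 4, giving 12.
By Pick's theorem, the interior count of the dilated polygon is 248 − 12/2 + 1 = 243.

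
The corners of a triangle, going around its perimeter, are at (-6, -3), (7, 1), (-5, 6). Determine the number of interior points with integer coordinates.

The shoelace formula gives twice the area as |((-6)·1 − 7·(-3)) + (7·6 − (-5)·1) + ((-5)·(-3) − (-6)·6)| = 113, so the area is 113/2.
Along each edge there are gcd(|Δx|,|Δy|)+1 lattice points, so counting each shared vertex once the boundary has gcd(13,4) + gcd(12,5) + gcd(1,9) = 1+1+1 = 3.
Pick's theorem gives I = A − B/2 + 1 = 113/2 − 3/2 + 1 = 56.

56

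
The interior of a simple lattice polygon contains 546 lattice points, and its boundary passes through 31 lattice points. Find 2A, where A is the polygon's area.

By Pick's theorem, A = I + B/2 − 1 = 546 + 31/2 − 1 = 1121/2.
Hence 2A = 1121.

1121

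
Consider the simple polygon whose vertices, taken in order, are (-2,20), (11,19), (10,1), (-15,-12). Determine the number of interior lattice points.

Using the shoelace formula, 2A = |[(-2)·19 − 11·20] + [11·1 − 10·19] + [10·(-12) − (-15)·1] + [(-15)·20 − (-2)·(-12)]| = 866, so the area is 433.
The number of boundary lattice points is Σ gcd(|Δx|,|Δy|) = gcd(13,1) + gcd(1,18) + gcd(25,13) + gcd(13,32) = 1+1+1+1 = 4.
Pick's theorem gives I = A − B/2 + 1 = 433 − 4/2 + 1 = 432.

432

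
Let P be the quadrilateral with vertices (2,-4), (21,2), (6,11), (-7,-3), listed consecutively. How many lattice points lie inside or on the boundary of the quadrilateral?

204

The shoelace formula gives twice the area as |[2·2 − 21·(-4)] + [21·11 − 6·2] + [6·(-3) − (-7)·11] + [(-7)·(-4) − 2·(-3)]| = 400, so the area is 200.
Along each edge there are gcd(|Δx|,|Δy|)+1 lattice points, so counting each shared vertex once the boundary has gcd(19,6) + gcd(15,9) + gcd(13,14) + gcd(9,1) = 1+3+1+1 = 6.
Pick's theorem gives I = A − B/2 + 1 = 200 − 6/2 + 1 = 198, so the closed region contains I + B = 198 + 6 = 204 lattice points.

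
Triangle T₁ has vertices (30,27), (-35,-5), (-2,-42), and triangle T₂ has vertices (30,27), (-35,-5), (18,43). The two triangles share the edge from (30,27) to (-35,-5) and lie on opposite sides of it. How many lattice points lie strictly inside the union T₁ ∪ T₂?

The union is the simple quadrilateral with vertices (30,27), (-2,-42), (-35,-5), (18,43) in order.
Using the shoelace formula, 2A = |[30·(-42) − (-2)·27] + [(-2)·(-5) − (-35)·(-42)] + [(-35)·43 − 18·(-5)] + [18·27 − 30·43]| = 4885, so the area is 4885/2.
The number of boundary lattice points is Σ gcd(|Δx|,|Δy|) = gcd(32,69) + gcd(33,37) + gcd(53,48) + gcd(12,16) = 1+1+1+4 = 7.
By Pick's theorem I = A − B/2 + 1 = 4885/2 − 7/2 + 1 = 2440.

2440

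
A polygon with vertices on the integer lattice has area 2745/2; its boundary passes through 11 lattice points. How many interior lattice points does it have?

1368

From Pick's theorem, I = A − B/2 + 1 = 2745/2 − 11/2 + 1 = 1368.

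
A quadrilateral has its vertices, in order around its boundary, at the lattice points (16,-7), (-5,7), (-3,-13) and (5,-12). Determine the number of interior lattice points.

By the shoelace formula, twice the signed area is |[16·7 − (-5)·(-7)] + [(-5)·(-13) − (-3)·7] + [(-3)·(-12) − 5·(-13)] + [5·(-7) − 16·(-12)]| = 421, so the area is 210.5.
Summing gcd(|Δx|,|Δy|) over the edges gives the boundary count: gcd(21,14) + gcd(2,20) + gcd(8,1) + gcd(11,5) = 7+2+1+1 = 11.
By Pick's theorem A = I + B/2 − 1, so I = 210.5 − 11/2 + 1 = 206.

206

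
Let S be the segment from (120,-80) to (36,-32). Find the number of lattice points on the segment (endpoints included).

The number of lattice points on a segment between lattice points is gcd(|Δx|,|Δy|) + 1 = gcd(84,48) + 1 = 12 + 1 = 13.

13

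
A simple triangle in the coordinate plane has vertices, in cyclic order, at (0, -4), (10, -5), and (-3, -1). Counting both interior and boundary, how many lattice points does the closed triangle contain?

Using the shoelace formula, 2A = |[0·(-5) − 10·(-4)] + [10·(-1) − (-3)·(-5)] + [(-3)·(-4) − 0·(-1)]| = 27, so the area is 13.5.
Along each edge there are gcd(|Δx|,|Δy|)+1 lattice points, so counting each shared vertex once the boundary has gcd(10,1) + gcd(13,4) + gcd(3,3) = 1+1+3 = 5.
Pick's theorem gives I = A − B/2 + 1 = 13.5 − 5/2 + 1 = 12, so the closed region contains I + B = 12 + 5 = 17 lattice points.

17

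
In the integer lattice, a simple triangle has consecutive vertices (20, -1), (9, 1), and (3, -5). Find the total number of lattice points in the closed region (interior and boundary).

Using the shoelace formula, 2A = |[20·1 − 9·(-1)] + [9·(-5) − 3·1] + [3·(-1) − 20·(-5)]| = 78, so the area is 39.
The number of boundary lattice points is Σ gcd(|Δx|,|Δy|) = gcd(11,2) + gcd(6,6) + gcd(17,4) = 1+6+1 = 8.
Pick's theorem gives I = A − B/2 + 1 = 39 − 8/2 + 1 = 36, so the closed region contains I + B = 36 + 8 = 44 lattice points.

44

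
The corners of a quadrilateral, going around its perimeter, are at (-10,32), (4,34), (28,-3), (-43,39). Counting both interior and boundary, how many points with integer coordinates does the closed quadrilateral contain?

731

The shoelace formula gives twice the area as |[(-10)·34 − 4·32] + [4·(-3) − 28·34] + [28·39 − (-43)·(-3)] + [(-43)·32 − (-10)·39]| = 1455, so the area is 727.5.
The number of boundary lattice points is Σ gcd(|Δx|,|Δy|) = gcd(14,2) + gcd(24,37) + gcd(71,42) + gcd(33,7) = 2+1+1+1 = 5.
Pick's theorem gives I = A − B/2 + 1 = 727.5 − 5/2 + 1 = 726, so the closed region contains I + B = 726 + 5 = 731 lattice points.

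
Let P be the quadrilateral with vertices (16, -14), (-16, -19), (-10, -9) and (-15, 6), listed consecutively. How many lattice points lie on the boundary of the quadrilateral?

9

The number of boundary lattice points is Σ gcd(|Δx|,|Δy|) = gcd(32,5) + gcd(6,10) + gcd(5,15) + gcd(31,20) = 1+2+5+1 = 9.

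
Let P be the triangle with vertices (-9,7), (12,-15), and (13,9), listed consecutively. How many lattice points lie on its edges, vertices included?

The number of boundary lattice points is Σ gcd(|Δx|,|Δy|) = gcd(21,22) + gcd(1,24) + gcd(22,2) = 1+1+2 = 4.

4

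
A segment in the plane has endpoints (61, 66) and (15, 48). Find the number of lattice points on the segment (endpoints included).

3

The number of lattice points on a segment between lattice points is gcd(|Δx|,|Δy|) + 1 = gcd(46,18) + 1 = 2 + 1 = 3.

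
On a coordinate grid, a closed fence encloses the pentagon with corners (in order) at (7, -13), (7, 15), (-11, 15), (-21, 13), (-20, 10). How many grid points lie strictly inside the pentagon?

415

The shoelace formula gives twice the area as |[7·15 − 7·(-13)] + [7·15 − (-11)·15] + [(-11)·13 − (-21)·15] + [(-21)·10 − (-20)·13] + [(-20)·(-13) − 7·10]| = 878, so the area is 439.
Summing gcd(|Δx|,|Δy|) over the edges gives the boundary count: gcd(0,28) + gcd(18,0) + gcd(10,2) + gcd(1,3) + gcd(27,23) = 28+18+2+1+1 = 50.
Pick's theorem gives I = A − B/2 + 1 = 439 − 50/2 + 1 = 415.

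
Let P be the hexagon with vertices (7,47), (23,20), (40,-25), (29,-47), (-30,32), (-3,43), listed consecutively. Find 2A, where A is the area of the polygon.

5589

By the shoelace formula, twice the signed area is |(7·20 − 23·47) + (23·(-25) − 40·20) + (40·(-47) − 29·(-25)) + (29·32 − (-30)·(-47)) + ((-30)·43 − (-3)·32) + ((-3)·47 − 7·43)| = 5589, so the area is 5589/2.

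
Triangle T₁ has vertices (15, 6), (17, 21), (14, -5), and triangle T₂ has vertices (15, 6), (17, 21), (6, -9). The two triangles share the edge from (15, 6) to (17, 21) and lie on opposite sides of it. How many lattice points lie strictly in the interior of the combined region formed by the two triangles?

54

The union is the simple quadrilateral with vertices (15, 6), (14, -5), (17, 21), (6, -9) in order.
Using the shoelace formula, 2A = |(15·(-5) − 14·6) + (14·21 − 17·(-5)) + (17·(-9) − 6·21) + (6·6 − 15·(-9))| = 112, so the area is 56.
The number of boundary lattice points is Σ gcd(|Δx|,|Δy|) = gcd(1,11) + gcd(3,26) + gcd(11,30) + gcd(9,15) = 1+1+1+3 = 6.
By Pick's theorem I = A − B/2 + 1 = 56 − 6/2 + 1 = 54.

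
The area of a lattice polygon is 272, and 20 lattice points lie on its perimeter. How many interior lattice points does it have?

263

From Pick's theorem, I = A − B/2 + 1 = 272 − 20/2 + 1 = 263.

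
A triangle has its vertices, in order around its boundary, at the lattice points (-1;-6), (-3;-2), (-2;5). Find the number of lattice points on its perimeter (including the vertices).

Summing gcd(|Δx|,|Δy|) over the edges gives the boundary count: gcd(2,4) + gcd(1,7) + gcd(1,11) = 2+1+1 = 4.

4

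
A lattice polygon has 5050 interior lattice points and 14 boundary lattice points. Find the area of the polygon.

Pick's theorem states A = I + B/2 − 1, so A = 5050 + 14/2 − 1 = 5056.

5056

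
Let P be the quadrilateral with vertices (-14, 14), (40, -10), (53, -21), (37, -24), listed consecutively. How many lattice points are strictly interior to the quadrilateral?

518

By the shoelace formula, twice the signed area is |((-14)·(-10) − 40·14) + (40·(-21) − 53·(-10)) + (53·(-24) − 37·(-21)) + (37·14 − (-14)·(-24))| = 1043, so the area is 521.5.
Along each edge there are gcd(|Δx|,|Δy|)+1 lattice points, so counting each shared vertex once the boundary has gcd(54,24) + gcd(13,11) + gcd(16,3) + gcd(51,38) = 6+1+1+1 = 9.
By Pick's theorem A = I + B/2 − 1, so I = 521.5 − 9/2 + 1 = 518.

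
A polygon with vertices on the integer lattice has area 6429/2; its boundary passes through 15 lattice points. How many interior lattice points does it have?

Pick's theorem A = I + B/2 − 1 rearranges to I = A − B/2 + 1 = 6429/2 − 15/2 + 1 = 3208.

3208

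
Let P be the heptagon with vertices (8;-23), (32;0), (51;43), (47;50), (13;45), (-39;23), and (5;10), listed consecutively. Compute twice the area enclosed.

5460

Using the shoelace formula, 2A = |[8·0 − 32·(-23)] + [32·43 − 51·0] + [51·50 − 47·43] + [47·45 − 13·50] + [13·23 − (-39)·45] + [(-39)·10 − 5·23] + [5·(-23) − 8·10]| = 5460, so the area is 2730.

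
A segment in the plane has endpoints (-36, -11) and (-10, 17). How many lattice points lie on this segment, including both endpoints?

3

The number of lattice points on a segment between lattice points is gcd(|Δx|,|Δy|) + 1 = gcd(26,28) + 1 = 2 + 1 = 3.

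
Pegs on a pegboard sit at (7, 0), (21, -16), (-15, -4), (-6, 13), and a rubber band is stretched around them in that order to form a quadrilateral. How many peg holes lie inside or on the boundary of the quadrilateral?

Using the shoelace formula, 2A = |[7·(-16) − 21·0] + [21·(-4) − (-15)·(-16)] + [(-15)·13 − (-6)·(-4)] + [(-6)·0 − 7·13]| = 746, so the area is 373.
Summing gcd(|Δx|,|Δy|) over the edges gives the boundary count: gcd(14,16) + gcd(36,12) + gcd(9,17) + gcd(13,13) = 2+12+1+13 = 28.
Pick's theorem gives I = A − B/2 + 1 = 373 − 28/2 + 1 = 360, so the closed region contains I + B = 360 + 28 = 388 lattice points.

388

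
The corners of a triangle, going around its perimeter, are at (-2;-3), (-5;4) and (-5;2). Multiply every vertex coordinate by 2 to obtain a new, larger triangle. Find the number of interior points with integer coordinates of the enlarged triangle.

By the shoelace formula, twice the signed area is |[(-2)·4 − (-5)·(-3)] + [(-5)·2 − (-5)·4] + [(-5)·(-3) − (-2)·2]| = 6, so the area is 3.
The number of boundary lattice points is Σ gcd(|Δx|,|Δy|) = gcd(3,7) + gcd(0,2) + gcd(3,5) = 1+2+1 = 4.
Scaling by 2 multiplies the area by 2² = 4 (so the new area is 12) and multiplies the boundary lattice-point count by 2, giving 8.
By Pick's theorem, the interior count of the dilated polygon is 12 − 8/2 + 1 = 9.

9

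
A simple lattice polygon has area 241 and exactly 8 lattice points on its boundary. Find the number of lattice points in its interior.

From Pick's theorem, I = A − B/2 + 1 = 241 − 8/2 + 1 = 238.

238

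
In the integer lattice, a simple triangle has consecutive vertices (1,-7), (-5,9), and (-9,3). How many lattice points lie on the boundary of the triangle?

14

Along each edge there are gcd(|Δx|,|Δy|)+1 lattice points, so counting each shared vertex once the boundary has gcd(6,16) + gcd(4,6) + gcd(10,10) = 2+2+10 = 14.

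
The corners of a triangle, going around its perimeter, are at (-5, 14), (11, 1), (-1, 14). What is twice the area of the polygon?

52

By the shoelace formula, twice the signed area is |((-5)·1 − 11·14) + (11·14 − (-1)·1) + ((-1)·14 − (-5)·14)| = 52, so the area is 26.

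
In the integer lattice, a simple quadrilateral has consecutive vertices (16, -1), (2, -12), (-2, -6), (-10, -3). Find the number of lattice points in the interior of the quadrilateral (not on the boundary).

109

By the shoelace formula, twice the signed area is |[16·(-12) − 2·(-1)] + [2·(-6) − (-2)·(-12)] + [(-2)·(-3) − (-10)·(-6)] + [(-10)·(-1) − 16·(-3)]| = 222, so the area is 111.
Along each edge there are gcd(|Δx|,|Δy|)+1 lattice points, so counting each shared vertex once the boundary has gcd(14,11) + gcd(4,6) + gcd(8,3) + gcd(26,2) = 1+2+1+2 = 6.
Pick's theorem gives I = A − B/2 + 1 = 111 − 6/2 + 1 = 109.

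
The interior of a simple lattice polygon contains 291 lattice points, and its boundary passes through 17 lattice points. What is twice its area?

597

By Pick's theorem, A = I + B/2 − 1 = 291 + 17/2 − 1 = 597/2.
Hence 2A = 597.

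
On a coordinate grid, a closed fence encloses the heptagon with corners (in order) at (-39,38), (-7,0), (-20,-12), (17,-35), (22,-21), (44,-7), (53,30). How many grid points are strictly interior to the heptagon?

3651

By the shoelace formula, twice the signed area is |((-39)·0 − (-7)·38) + ((-7)·(-12) − (-20)·0) + ((-20)·(-35) − 17·(-12)) + (17·(-21) − 22·(-35)) + (22·(-7) − 44·(-21)) + (44·30 − 53·(-7)) + (53·38 − (-39)·30)| = 7312, so the area is 3656.
Along each edge there are gcd(|Δx|,|Δy|)+1 lattice points, so counting each shared vertex once the boundary has gcd(32,38) + gcd(13,12) + gcd(37,23) + gcd(5,14) + gcd(22,14) + gcd(9,37) + gcd(92,8) = 2+1+1+1+2+1+4 = 12.
By Pick's theorem A = I + B/2 − 1, so I = 3656 − 12/2 + 1 = 3651.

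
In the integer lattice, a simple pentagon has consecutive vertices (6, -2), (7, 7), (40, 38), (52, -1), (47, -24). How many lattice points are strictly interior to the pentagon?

1560

By the shoelace formula, twice the signed area is |[6·7 − 7·(-2)] + [7·38 − 40·7] + [40·(-1) − 52·38] + [52·(-24) − 47·(-1)] + [47·(-2) − 6·(-24)]| = 3125, so the area is 1562.5.
The number of boundary lattice points is Σ gcd(|Δx|,|Δy|) = gcd(1,9) + gcd(33,31) + gcd(12,39) + gcd(5,23) + gcd(41,22) = 1+1+3+1+1 = 7.
Pick's theorem gives I = A − B/2 + 1 = 1562.5 − 7/2 + 1 = 1560.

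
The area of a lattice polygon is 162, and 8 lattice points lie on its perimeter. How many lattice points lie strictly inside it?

159

Pick's theorem A = I + B/2 − 1 rearranges to I = A − B/2 + 1 = 162 − 8/2 + 1 = 159.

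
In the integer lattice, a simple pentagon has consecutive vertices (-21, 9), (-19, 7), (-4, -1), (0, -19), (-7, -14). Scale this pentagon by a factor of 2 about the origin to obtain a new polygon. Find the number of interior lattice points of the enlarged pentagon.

680

The shoelace formula gives twice the area as |[(-21)·7 − (-19)·9] + [(-19)·(-1) − (-4)·7] + [(-4)·(-19) − 0·(-1)] + [0·(-14) − (-7)·(-19)] + [(-7)·9 − (-21)·(-14)]| = 343, so the area is 171.5.
Along each edge there are gcd(|Δx|,|Δy|)+1 lattice points, so counting each shared vertex once the boundary has gcd(2,2) + gcd(15,8) + gcd(4,18) + gcd(7,5) + gcd(14,23) = 2+1+2+1+1 = 7.
Scaling by 2 multiplies the area by 2² = 4 (so the new area is 686) and multiplies the boundary lattice-point count by 2, giving 14.
By Pick's theorem, the interior count of the dilated polygon is 686 − 14/2 + 1 = 680.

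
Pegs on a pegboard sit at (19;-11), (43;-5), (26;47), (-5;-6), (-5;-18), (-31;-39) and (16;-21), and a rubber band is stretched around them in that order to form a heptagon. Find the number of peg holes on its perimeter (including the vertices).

23

Summing gcd(|Δx|,|Δy|) over the edges gives the boundary count: gcd(24,6) + gcd(17,52) + gcd(31,53) + gcd(0,12) + gcd(26,21) + gcd(47,18) + gcd(3,10) = 6+1+1+12+1+1+1 = 23.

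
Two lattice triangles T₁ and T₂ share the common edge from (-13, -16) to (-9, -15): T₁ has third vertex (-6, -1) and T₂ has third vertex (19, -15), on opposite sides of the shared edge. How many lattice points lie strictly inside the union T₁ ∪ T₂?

The union is the simple quadrilateral with vertices (-13, -16), (-6, -1), (-9, -15), (19, -15) in order.
Using the shoelace formula, 2A = |[(-13)·(-1) − (-6)·(-16)] + [(-6)·(-15) − (-9)·(-1)] + [(-9)·(-15) − 19·(-15)] + [19·(-16) − (-13)·(-15)]| = 81, so the area is 40.5.
Along each edge there are gcd(|Δx|,|Δy|)+1 lattice points, so counting each shared vertex once the boundary has gcd(7,15) + gcd(3,14) + gcd(28,0) + gcd(32,1) = 1+1+28+1 = 31.
By Pick's theorem I = A − B/2 + 1 = 40.5 − 31/2 + 1 = 26.

26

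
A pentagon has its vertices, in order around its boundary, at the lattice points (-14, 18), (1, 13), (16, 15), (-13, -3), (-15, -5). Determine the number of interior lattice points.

The shoelace formula gives twice the area as |[(-14)·13 − 1·18] + [1·15 − 16·13] + [16·(-3) − (-13)·15] + [(-13)·(-5) − (-15)·(-3)] + [(-15)·18 − (-14)·(-5)]| = 566, so the area is 283.
Along each edge there are gcd(|Δx|,|Δy|)+1 lattice points, so counting each shared vertex once the boundary has gcd(15,5) + gcd(15,2) + gcd(29,18) + gcd(2,2) + gcd(1,23) = 5+1+1+2+1 = 10.
Pick's theorem gives I = A − B/2 + 1 = 283 − 10/2 + 1 = 279.

279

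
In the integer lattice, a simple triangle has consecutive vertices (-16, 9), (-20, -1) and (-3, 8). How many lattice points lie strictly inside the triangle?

66

By the shoelace formula, twice the signed area is |((-16)·(-1) − (-20)·9) + ((-20)·8 − (-3)·(-1)) + ((-3)·9 − (-16)·8)| = 134, so the area is 67.
Along each edge there are gcd(|Δx|,|Δy|)+1 lattice points, so counting each shared vertex once the boundary has gcd(4,10) + gcd(17,9) + gcd(13,1) = 2+1+1 = 4.
By Pick's theorem A = I + B/2 − 1, so I = 67 − 4/2 + 1 = 66.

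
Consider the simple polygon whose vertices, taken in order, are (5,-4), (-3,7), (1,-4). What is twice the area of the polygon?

44

Using the shoelace formula, 2A = |[5·7 − (-3)·(-4)] + [(-3)·(-4) − 1·7] + [1·(-4) − 5·(-4)]| = 44, so the area is 22.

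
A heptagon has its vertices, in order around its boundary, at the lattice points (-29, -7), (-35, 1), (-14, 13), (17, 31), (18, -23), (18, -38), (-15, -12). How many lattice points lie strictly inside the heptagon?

1798

By the shoelace formula, twice the signed area is |[(-29)·1 − (-35)·(-7)] + [(-35)·13 − (-14)·1] + [(-14)·31 − 17·13] + [17·(-23) − 18·31] + [18·(-38) − 18·(-23)] + [18·(-12) − (-15)·(-38)] + [(-15)·(-7) − (-29)·(-12)]| = 3618, so the area is 1809.
The number of boundary lattice points is Σ gcd(|Δx|,|Δy|) = gcd(6,8) + gcd(21,12) + gcd(31,18) + gcd(1,54) + gcd(0,15) + gcd(33,26) + gcd(14,5) = 2+3+1+1+15+1+1 = 24.
Pick's theorem gives I = A − B/2 + 1 = 1809 − 24/2 + 1 = 1798.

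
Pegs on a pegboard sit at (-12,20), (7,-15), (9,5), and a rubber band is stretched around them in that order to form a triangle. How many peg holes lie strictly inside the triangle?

223

The shoelace formula gives twice the area as |((-12)·(-15) − 7·20) + (7·5 − 9·(-15)) + (9·20 − (-12)·5)| = 450, so the area is 225.
Summing gcd(|Δx|,|Δy|) over the edges gives the boundary count: gcd(19,35) + gcd(2,20) + gcd(21,15) = 1+2+3 = 6.
By Pick's theorem A = I + B/2 − 1, so I = 225 − 6/2 + 1 = 223.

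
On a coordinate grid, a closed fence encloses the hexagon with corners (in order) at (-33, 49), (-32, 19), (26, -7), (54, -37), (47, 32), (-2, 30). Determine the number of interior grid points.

2957

The shoelace formula gives twice the area as |((-33)·19 − (-32)·49) + ((-32)·(-7) − 26·19) + (26·(-37) − 54·(-7)) + (54·32 − 47·(-37)) + (47·30 − (-2)·32) + ((-2)·49 − (-33)·30)| = 5920, so the area is 2960.
The number of boundary lattice points is Σ gcd(|Δx|,|Δy|) = gcd(1,30) + gcd(58,26) + gcd(28,30) + gcd(7,69) + gcd(49,2) + gcd(31,19) = 1+2+2+1+1+1 = 8.
Pick's theorem gives I = A − B/2 + 1 = 2960 − 8/2 + 1 = 2957.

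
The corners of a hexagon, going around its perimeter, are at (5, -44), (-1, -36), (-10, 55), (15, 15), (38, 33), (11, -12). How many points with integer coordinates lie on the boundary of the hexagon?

Summing gcd(|Δx|,|Δy|) over the edges gives the boundary count: gcd(6,8) + gcd(9,91) + gcd(25,40) + gcd(23,18) + gcd(27,45) + gcd(6,32) = 2+1+5+1+9+2 = 20.

20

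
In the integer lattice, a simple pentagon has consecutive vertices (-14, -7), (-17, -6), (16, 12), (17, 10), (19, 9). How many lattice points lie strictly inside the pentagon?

113

Using the shoelace formula, 2A = |((-14)·(-6) − (-17)·(-7)) + ((-17)·12 − 16·(-6)) + (16·10 − 17·12) + (17·9 − 19·10) + (19·(-7) − (-14)·9)| = 231, so the area is 231/2.
The number of boundary lattice points is Σ gcd(|Δx|,|Δy|) = gcd(3,1) + gcd(33,18) + gcd(1,2) + gcd(2,1) + gcd(33,16) = 1+3+1+1+1 = 7.
Pick's theorem gives I = A − B/2 + 1 = 231/2 − 7/2 + 1 = 113.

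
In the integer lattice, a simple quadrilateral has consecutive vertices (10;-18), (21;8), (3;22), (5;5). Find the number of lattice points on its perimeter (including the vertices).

5

The number of boundary lattice points is Σ gcd(|Δx|,|Δy|) = gcd(11,26) + gcd(18,14) + gcd(2,17) + gcd(5,23) = 1+2+1+1 = 5.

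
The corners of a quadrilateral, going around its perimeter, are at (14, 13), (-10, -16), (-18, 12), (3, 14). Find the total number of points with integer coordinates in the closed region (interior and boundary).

Using the shoelace formula, 2A = |(14·(-16) − (-10)·13) + ((-10)·12 − (-18)·(-16)) + ((-18)·14 − 3·12) + (3·13 − 14·14)| = 947, so the area is 947/2.
Along each edge there are gcd(|Δx|,|Δy|)+1 lattice points, so counting each shared vertex once the boundary has gcd(24,29) + gcd(8,28) + gcd(21,2) + gcd(11,1) = 1+4+1+1 = 7.
Pick's theorem gives I = A − B/2 + 1 = 947/2 − 7/2 + 1 = 471, so the closed region contains I + B = 471 + 7 = 478 lattice points.

478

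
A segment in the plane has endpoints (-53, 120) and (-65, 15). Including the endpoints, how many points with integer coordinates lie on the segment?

The number of lattice points on a segment between lattice points is gcd(|Δx|,|Δy|) + 1 = gcd(12,105) + 1 = 3 + 1 = 4.

4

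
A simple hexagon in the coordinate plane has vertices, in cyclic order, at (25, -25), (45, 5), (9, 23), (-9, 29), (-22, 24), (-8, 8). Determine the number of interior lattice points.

1539

By the shoelace formula, twice the signed area is |[25·5 − 45·(-25)] + [45·23 − 9·5] + [9·29 − (-9)·23] + [(-9)·24 − (-22)·29] + [(-22)·8 − (-8)·24] + [(-8)·(-25) − 25·8]| = 3146, so the area is 1573.
The number of boundary lattice points is Σ gcd(|Δx|,|Δy|) = gcd(20,30) + gcd(36,18) + gcd(18,6) + gcd(13,5) + gcd(14,16) + gcd(33,33) = 10+18+6+1+2+33 = 70.
Pick's theorem gives I = A − B/2 + 1 = 1573 − 70/2 + 1 = 1539.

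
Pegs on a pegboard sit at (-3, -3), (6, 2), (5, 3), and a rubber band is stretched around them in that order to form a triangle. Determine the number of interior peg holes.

By the shoelace formula, twice the signed area is |((-3)·2 − 6·(-3)) + (6·3 − 5·2) + (5·(-3) − (-3)·3)| = 14, so the area is 7.
Along each edge there are gcd(|Δx|,|Δy|)+1 lattice points, so counting each shared vertex once the boundary has gcd(9,5) + gcd(1,1) + gcd(8,6) = 1+1+2 = 4.
Pick's theorem gives I = A − B/2 + 1 = 7 − 4/2 + 1 = 6.

6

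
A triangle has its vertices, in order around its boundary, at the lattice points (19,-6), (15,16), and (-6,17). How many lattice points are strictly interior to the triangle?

228

Using the shoelace formula, 2A = |[19·16 − 15·(-6)] + [15·17 − (-6)·16] + [(-6)·(-6) − 19·17]| = 458, so the area is 229.
Along each edge there are gcd(|Δx|,|Δy|)+1 lattice points, so counting each shared vertex once the boundary has gcd(4,22) + gcd(21,1) + gcd(25,23) = 2+1+1 = 4.
Pick's theorem gives I = A − B/2 + 1 = 229 − 4/2 + 1 = 228.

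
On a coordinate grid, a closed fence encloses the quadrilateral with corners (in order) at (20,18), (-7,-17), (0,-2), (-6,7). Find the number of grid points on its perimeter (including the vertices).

6

Summing gcd(|Δx|,|Δy|) over the edges gives the boundary count: gcd(27,35) + gcd(7,15) + gcd(6,9) + gcd(26,11) = 1+1+3+1 = 6.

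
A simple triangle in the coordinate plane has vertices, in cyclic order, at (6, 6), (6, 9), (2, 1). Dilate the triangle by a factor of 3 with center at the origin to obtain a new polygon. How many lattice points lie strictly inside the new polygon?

43

The shoelace formula gives twice the area as |(6·9 − 6·6) + (6·1 − 2·9) + (2·6 − 6·1)| = 12, so the area is 6.
Summing gcd(|Δx|,|Δy|) over the edges gives the boundary count: gcd(0,3) + gcd(4,8) + gcd(4,5) = 3+4+1 = 8.
Scaling by 3 multiplies the area by 3² = 9 (so the new area is 54) and multiplies the boundary lattice-point count by 3, giving 24.
By Pick's theorem, the interior count of the dilated polygon is 54 − 24/2 + 1 = 43.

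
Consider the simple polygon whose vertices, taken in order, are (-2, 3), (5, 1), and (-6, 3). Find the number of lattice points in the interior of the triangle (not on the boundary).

2

Using the shoelace formula, 2A = |((-2)·1 − 5·3) + (5·3 − (-6)·1) + ((-6)·3 − (-2)·3)| = 8, so the area is 4.
Summing gcd(|Δx|,|Δy|) over the edges gives the boundary count: gcd(7,2) + gcd(11,2) + gcd(4,0) = 1+1+4 = 6.
By Pick's theorem A = I + B/2 − 1, so I = 4 − 6/2 + 1 = 2.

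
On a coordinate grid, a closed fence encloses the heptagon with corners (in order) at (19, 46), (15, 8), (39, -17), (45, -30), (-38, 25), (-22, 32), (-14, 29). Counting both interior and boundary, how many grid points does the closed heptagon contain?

1793

By the shoelace formula, twice the signed area is |[19·8 − 15·46] + [15·(-17) − 39·8] + [39·(-30) − 45·(-17)] + [45·25 − (-38)·(-30)] + [(-38)·32 − (-22)·25] + [(-22)·29 − (-14)·32] + [(-14)·46 − 19·29]| = 3576, so the area is 1788.
Along each edge there are gcd(|Δx|,|Δy|)+1 lattice points, so counting each shared vertex once the boundary has gcd(4,38) + gcd(24,25) + gcd(6,13) + gcd(83,55) + gcd(16,7) + gcd(8,3) + gcd(33,17) = 2+1+1+1+1+1+1 = 8.
Pick's theorem gives I = A − B/2 + 1 = 1788 − 8/2 + 1 = 1785, so the closed region contains I + B = 1785 + 8 = 1793 lattice points.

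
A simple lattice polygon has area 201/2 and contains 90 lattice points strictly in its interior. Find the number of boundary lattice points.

Pick's theorem gives A = I + B/2 − 1, so B = 2(A − I + 1) = 2(201/2 − 90 + 1) = 23.

23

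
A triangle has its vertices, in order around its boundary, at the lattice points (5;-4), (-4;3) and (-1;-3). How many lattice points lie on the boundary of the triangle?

5

The number of boundary lattice points is Σ gcd(|Δx|,|Δy|) = gcd(9,7) + gcd(3,6) + gcd(6,1) = 1+3+1 = 5.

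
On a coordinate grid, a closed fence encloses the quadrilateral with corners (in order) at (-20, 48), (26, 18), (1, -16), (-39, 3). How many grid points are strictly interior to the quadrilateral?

2236

Using the shoelace formula, 2A = |[(-20)·18 − 26·48] + [26·(-16) − 1·18] + [1·3 − (-39)·(-16)] + [(-39)·48 − (-20)·3]| = 4475, so the area is 2237.5.
Along each edge there are gcd(|Δx|,|Δy|)+1 lattice points, so counting each shared vertex once the boundary has gcd(46,30) + gcd(25,34) + gcd(40,19) + gcd(19,45) = 2+1+1+1 = 5.
By Pick's theorem A = I + B/2 − 1, so I = 2237.5 − 5/2 + 1 = 2236.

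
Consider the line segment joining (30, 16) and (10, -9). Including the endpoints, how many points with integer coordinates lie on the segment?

6

The number of lattice points on a segment between lattice points is gcd(|Δx|,|Δy|) + 1 = gcd(20,25) + 1 = 5 + 1 = 6.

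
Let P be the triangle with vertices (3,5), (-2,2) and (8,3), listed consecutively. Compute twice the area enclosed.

25

The shoelace formula gives twice the area as |[3·2 − (-2)·5] + [(-2)·3 − 8·2] + [8·5 − 3·3]| = 25, so the area is 25/2.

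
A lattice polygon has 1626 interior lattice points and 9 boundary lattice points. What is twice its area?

3259

By Pick's theorem, A = I + B/2 − 1 = 1626 + 9/2 − 1 = 3259/2.
Hence 2A = 3259.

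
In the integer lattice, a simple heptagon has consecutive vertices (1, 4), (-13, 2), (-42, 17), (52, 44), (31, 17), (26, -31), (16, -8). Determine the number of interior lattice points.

2164

By the shoelace formula, twice the signed area is |(1·2 − (-13)·4) + ((-13)·17 − (-42)·2) + ((-42)·44 − 52·17) + (52·17 − 31·44) + (31·(-31) − 26·17) + (26·(-8) − 16·(-31)) + (16·4 − 1·(-8))| = 4338, so the area is 2169.
The number of boundary lattice points is Σ gcd(|Δx|,|Δy|) = gcd(14,2) + gcd(29,15) + gcd(94,27) + gcd(21,27) + gcd(5,48) + gcd(10,23) + gcd(15,12) = 2+1+1+3+1+1+3 = 12.
By Pick's theorem A = I + B/2 − 1, so I = 2169 − 12/2 + 1 = 2164.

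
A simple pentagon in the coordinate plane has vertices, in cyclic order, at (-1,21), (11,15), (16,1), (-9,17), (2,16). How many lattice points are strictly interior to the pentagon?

The shoelace formula gives twice the area as |[(-1)·15 − 11·21] + [11·1 − 16·15] + [16·17 − (-9)·1] + [(-9)·16 − 2·17] + [2·21 − (-1)·16]| = 314, so the area is 157.
Summing gcd(|Δx|,|Δy|) over the edges gives the boundary count: gcd(12,6) + gcd(5,14) + gcd(25,16) + gcd(11,1) + gcd(3,5) = 6+1+1+1+1 = 10.
Pick's theorem gives I = A − B/2 + 1 = 157 − 10/2 + 1 = 153.

153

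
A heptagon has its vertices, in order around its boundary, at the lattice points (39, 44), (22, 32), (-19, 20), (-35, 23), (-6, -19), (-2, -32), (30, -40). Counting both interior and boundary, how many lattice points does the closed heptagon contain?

3243

The shoelace formula gives twice the area as |[39·32 − 22·44] + [22·20 − (-19)·32] + [(-19)·23 − (-35)·20] + [(-35)·(-19) − (-6)·23] + [(-6)·(-32) − (-2)·(-19)] + [(-2)·(-40) − 30·(-32)] + [30·44 − 39·(-40)]| = 6468, so the area is 3234.
Summing gcd(|Δx|,|Δy|) over the edges gives the boundary count: gcd(17,12) + gcd(41,12) + gcd(16,3) + gcd(29,42) + gcd(4,13) + gcd(32,8) + gcd(9,84) = 1+1+1+1+1+8+3 = 16.
Pick's theorem gives I = A − B/2 + 1 = 3234 − 16/2 + 1 = 3227, so the closed region contains I + B = 3227 + 16 = 3243 lattice points.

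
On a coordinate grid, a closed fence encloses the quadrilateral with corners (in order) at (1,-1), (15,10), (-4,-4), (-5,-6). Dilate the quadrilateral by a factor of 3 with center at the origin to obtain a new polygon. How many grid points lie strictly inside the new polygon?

The shoelace formula gives twice the area as |(1·10 − 15·(-1)) + (15·(-4) − (-4)·10) + ((-4)·(-6) − (-5)·(-4)) + ((-5)·(-1) − 1·(-6))| = 20, so the area is 10.
The number of boundary lattice points is Σ gcd(|Δx|,|Δy|) = gcd(14,11) + gcd(19,14) + gcd(1,2) + gcd(6,5) = 1+1+1+1 = 4.
Scaling by 3 multiplies the area by 3² = 9 (so the new area is 90) and multiplies the boundary lattice-point count by 3, giving 12.
By Pick's theorem, the interior count of the dilated polygon is 90 − 12/2 + 1 = 85.

85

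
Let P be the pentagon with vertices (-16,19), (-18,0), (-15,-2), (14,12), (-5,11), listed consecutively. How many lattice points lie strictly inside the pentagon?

259

Using the shoelace formula, 2A = |((-16)·0 − (-18)·19) + ((-18)·(-2) − (-15)·0) + ((-15)·12 − 14·(-2)) + (14·11 − (-5)·12) + ((-5)·19 − (-16)·11)| = 521, so the area is 521/2.
The number of boundary lattice points is Σ gcd(|Δx|,|Δy|) = gcd(2,19) + gcd(3,2) + gcd(29,14) + gcd(19,1) + gcd(11,8) = 1+1+1+1+1 = 5.
Pick's theorem gives I = A − B/2 + 1 = 521/2 − 5/2 + 1 = 259.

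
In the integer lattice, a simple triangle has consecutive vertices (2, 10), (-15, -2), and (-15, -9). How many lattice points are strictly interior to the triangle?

56

Using the shoelace formula, 2A = |(2·(-2) − (-15)·10) + ((-15)·(-9) − (-15)·(-2)) + ((-15)·10 − 2·(-9))| = 119, so the area is 119/2.
Summing gcd(|Δx|,|Δy|) over the edges gives the boundary count: gcd(17,12) + gcd(0,7) + gcd(17,19) = 1+7+1 = 9.
Pick's theorem gives I = A − B/2 + 1 = 119/2 − 9/2 + 1 = 56.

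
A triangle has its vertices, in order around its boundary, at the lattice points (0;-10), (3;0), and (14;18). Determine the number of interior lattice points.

21

By the shoelace formula, twice the signed area is |(0·0 − 3·(-10)) + (3·18 − 14·0) + (14·(-10) − 0·18)| = 56, so the area is 28.
Summing gcd(|Δx|,|Δy|) over the edges gives the boundary count: gcd(3,10) + gcd(11,18) + gcd(14,28) = 1+1+14 = 16.
By Pick's theorem A = I + B/2 − 1, so I = 28 − 16/2 + 1 = 21.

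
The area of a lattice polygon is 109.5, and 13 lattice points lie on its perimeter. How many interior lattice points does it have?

Pick's theorem A = I + B/2 − 1 rearranges to I = A − B/2 + 1 = 109.5 − 13/2 + 1 = 104.

104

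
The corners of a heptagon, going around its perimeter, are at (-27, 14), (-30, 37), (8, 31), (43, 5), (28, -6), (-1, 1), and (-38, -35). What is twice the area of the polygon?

4878

The shoelace formula gives twice the area as |[(-27)·37 − (-30)·14] + [(-30)·31 − 8·37] + [8·5 − 43·31] + [43·(-6) − 28·5] + [28·1 − (-1)·(-6)] + [(-1)·(-35) − (-38)·1] + [(-38)·14 − (-27)·(-35)]| = 4878, so the area is 2439.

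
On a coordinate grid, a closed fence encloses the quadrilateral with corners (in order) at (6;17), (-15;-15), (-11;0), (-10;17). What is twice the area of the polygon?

459

Using the shoelace formula, 2A = |(6·(-15) − (-15)·17) + ((-15)·0 − (-11)·(-15)) + ((-11)·17 − (-10)·0) + ((-10)·17 − 6·17)| = 459, so the area is 459/2.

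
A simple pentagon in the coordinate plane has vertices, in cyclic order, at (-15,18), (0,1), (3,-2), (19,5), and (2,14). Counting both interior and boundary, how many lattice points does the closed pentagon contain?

By the shoelace formula, twice the signed area is |[(-15)·1 − 0·18] + [0·(-2) − 3·1] + [3·5 − 19·(-2)] + [19·14 − 2·5] + [2·18 − (-15)·14]| = 537, so the area is 537/2.
Summing gcd(|Δx|,|Δy|) over the edges gives the boundary count: gcd(15,17) + gcd(3,3) + gcd(16,7) + gcd(17,9) + gcd(17,4) = 1+3+1+1+1 = 7.
Pick's theorem gives I = A − B/2 + 1 = 537/2 − 7/2 + 1 = 266, so the closed region contains I + B = 266 + 7 = 273 lattice points.

273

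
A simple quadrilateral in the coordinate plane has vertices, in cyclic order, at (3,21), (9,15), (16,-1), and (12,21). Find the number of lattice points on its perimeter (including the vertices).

Along each edge there are gcd(|Δx|,|Δy|)+1 lattice points, so counting each shared vertex once the boundary has gcd(6,6) + gcd(7,16) + gcd(4,22) + gcd(9,0) = 6+1+2+9 = 18.

18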